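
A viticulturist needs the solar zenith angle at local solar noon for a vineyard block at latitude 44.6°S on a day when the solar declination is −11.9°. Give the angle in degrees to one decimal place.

At local solar noon the hour angle is zero, so the zenith angle is |φ − δ| = |-44.6° − (-11.9°)| = 32.7°.

32.7°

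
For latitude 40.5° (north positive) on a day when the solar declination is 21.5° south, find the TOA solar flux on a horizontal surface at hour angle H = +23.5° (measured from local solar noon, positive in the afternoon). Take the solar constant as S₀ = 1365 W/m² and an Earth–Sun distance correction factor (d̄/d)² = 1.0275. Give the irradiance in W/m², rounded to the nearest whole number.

576 W/m²

cos θ_z = sin φ sin δ + cos φ cos δ cos H = (0.6494)(-0.3665) + (0.7604)(0.9304)(0.9171) = 0.4108.
Top-of-atmosphere irradiance = S₀ (d̄/d)² cos θ_z = 1365 × 1.0275 × 0.4108 = 576.16 W/m².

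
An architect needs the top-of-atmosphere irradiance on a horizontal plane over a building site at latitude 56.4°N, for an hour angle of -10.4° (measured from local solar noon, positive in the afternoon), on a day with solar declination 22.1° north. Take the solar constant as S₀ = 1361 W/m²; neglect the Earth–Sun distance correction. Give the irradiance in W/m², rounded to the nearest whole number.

1113 W/m²

cos θ_z = sin φ sin δ + cos φ cos δ cos H = (0.8329)(0.3762) + (0.5534)(0.9265)(0.9836) = 0.8177.
Top-of-atmosphere irradiance = S₀ cos θ_z = 1361 × 0.8177 = 1112.89 W/m².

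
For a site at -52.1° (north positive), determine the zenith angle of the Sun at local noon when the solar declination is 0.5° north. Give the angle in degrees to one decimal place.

52.6°

At local solar noon the hour angle is zero, so the zenith angle is |φ − δ| = |-52.1° − (0.5°)| = 52.6°.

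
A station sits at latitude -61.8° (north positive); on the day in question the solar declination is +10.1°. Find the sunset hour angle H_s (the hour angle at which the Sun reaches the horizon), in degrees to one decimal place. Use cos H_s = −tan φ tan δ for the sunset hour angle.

The sunset hour angle satisfies cos H_s = −tan φ tan δ = 0.3322, giving H_s = 70.60°.

70.6°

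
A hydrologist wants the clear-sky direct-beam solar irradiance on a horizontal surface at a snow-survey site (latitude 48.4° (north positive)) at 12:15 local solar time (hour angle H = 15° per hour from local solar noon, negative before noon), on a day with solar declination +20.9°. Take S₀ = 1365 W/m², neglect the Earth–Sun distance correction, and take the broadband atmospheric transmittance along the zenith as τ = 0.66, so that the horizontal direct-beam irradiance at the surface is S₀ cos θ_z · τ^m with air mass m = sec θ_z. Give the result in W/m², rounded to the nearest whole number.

Hour angle H = 15° × (12.25 − 12) = 3.75°.
cos θ_z = sin(48.4°) sin(20.9°) + cos(48.4°) cos(20.9°) cos(3.75°) = 0.2668 + 0.6189 = 0.8857.
Air mass m = 1/cos θ_z = 1/0.8857 = 1.129; τ^m = 0.66^1.129 = 0.6256.
Surface direct beam = 1365 × 0.8857 × 0.6256 = 756.34 W/m².

756 W/m²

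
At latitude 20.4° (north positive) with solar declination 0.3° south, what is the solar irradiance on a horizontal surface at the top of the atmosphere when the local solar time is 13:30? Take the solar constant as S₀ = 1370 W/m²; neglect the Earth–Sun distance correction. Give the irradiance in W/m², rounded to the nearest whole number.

Hour angle H = 15° × (13.5 − 12) = 22.50°.
With φ = 20.4°, δ = -0.3°, H = 22.50°: sin φ sin δ = -0.0018, cos φ cos δ cos H = 0.8659, so cos θ_z = 0.8641.
Top-of-atmosphere irradiance = S₀ cos θ_z = 1370 × 0.8641 = 1183.82 W/m².

1184 W/m²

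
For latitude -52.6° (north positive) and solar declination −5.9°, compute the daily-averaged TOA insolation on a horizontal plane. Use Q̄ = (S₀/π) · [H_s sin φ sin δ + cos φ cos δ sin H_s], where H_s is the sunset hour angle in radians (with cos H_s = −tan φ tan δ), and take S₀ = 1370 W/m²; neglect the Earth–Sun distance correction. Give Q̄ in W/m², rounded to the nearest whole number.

322 W/m²

The sunset hour angle satisfies cos H_s = −tan φ tan δ = -0.1352, giving H_s = 97.77°. In radians, H_s = 1.7064.
H_s sin φ sin δ = 1.7064 × -0.7944 × -0.1028 = 0.1394.
cos φ cos δ sin H_s = 0.6074 × 0.9947 × 0.9908 = 0.5986.
Q̄ = (1370/π) × (0.1394 + 0.5986) = 436.08 × 0.7380 = 321.83 W/m².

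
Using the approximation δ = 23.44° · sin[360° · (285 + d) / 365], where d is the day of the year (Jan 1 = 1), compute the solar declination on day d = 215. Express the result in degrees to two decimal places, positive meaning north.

360 × (285 + 215) / 365 = 493.151°; sin(493.151°) = 0.7296.
δ = 23.44 × 0.7296 = 17.102° ≈ +17.10°.

+17.10°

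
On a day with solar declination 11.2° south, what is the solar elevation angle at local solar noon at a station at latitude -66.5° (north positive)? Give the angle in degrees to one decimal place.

At local solar noon the hour angle is zero, so the elevation is 90° − |φ − δ| = 90° − |-66.5° − (-11.2°)| = 90° − 55.3° = 34.7°.

34.7°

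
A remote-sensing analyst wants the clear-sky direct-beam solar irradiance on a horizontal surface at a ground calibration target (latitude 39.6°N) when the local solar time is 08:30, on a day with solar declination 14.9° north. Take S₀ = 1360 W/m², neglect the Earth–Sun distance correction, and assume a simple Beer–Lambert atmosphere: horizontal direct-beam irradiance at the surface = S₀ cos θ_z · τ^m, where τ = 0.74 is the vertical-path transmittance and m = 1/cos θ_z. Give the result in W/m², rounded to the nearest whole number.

Hour angle H = 15° × (8.5 − 12) = -52.50°.
cos θ_z = sin(39.6°) sin(14.9°) + cos(39.6°) cos(14.9°) cos(-52.50°) = 0.1639 + 0.4533 = 0.6172.
Air mass m = 1/cos θ_z = 1/0.6172 = 1.620; τ^m = 0.74^1.620 = 0.6140.
Surface direct beam = 1360 × 0.6172 × 0.6140 = 515.39 W/m².

515 W/m²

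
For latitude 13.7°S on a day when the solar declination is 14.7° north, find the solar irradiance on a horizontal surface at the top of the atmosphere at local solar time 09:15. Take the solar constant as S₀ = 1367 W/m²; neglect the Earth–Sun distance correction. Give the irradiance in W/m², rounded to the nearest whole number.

Hour angle H = 15° × (9.25 − 12) = -41.25°.
cos θ_z = sin φ sin δ + cos φ cos δ cos H = (-0.2368)(0.2538) + (0.9715)(0.9673)(0.7518) = 0.6464.
Top-of-atmosphere irradiance = S₀ cos θ_z = 1367 × 0.6464 = 883.63 W/m².

884 W/m²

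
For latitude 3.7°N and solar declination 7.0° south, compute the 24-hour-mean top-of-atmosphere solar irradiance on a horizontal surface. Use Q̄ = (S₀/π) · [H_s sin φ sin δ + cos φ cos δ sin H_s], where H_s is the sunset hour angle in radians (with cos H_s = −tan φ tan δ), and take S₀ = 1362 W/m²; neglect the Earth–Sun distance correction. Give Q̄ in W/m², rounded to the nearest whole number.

cos H_s = −tan(3.7°) · tan(-7.0°) = 0.0079, so H_s = arccos(0.0079) = 89.55°. In radians, H_s = 1.5629.
H_s sin φ sin δ = 1.5629 × 0.0645 × -0.1219 = -0.0123.
cos φ cos δ sin H_s = 0.9979 × 0.9925 × 1.0000 = 0.9904.
Q̄ = (1362/π) × (-0.0123 + 0.9904) = 433.54 × 0.9781 = 424.05 W/m².

424 W/m²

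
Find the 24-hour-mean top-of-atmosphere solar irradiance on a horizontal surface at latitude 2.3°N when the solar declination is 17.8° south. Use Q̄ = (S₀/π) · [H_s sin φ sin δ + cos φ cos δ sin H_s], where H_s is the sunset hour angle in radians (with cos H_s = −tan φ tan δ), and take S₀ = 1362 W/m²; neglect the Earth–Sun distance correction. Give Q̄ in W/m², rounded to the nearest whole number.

The sunset hour angle satisfies cos H_s = −tan φ tan δ = 0.0129, giving H_s = 89.26°. In radians, H_s = 1.5579.
H_s sin φ sin δ = 1.5579 × 0.0401 × -0.3057 = -0.0191.
cos φ cos δ sin H_s = 0.9992 × 0.9521 × 0.9999 = 0.9512.
Q̄ = (1362/π) × (-0.0191 + 0.9512) = 433.54 × 0.9321 = 404.10 W/m².

404 W/m²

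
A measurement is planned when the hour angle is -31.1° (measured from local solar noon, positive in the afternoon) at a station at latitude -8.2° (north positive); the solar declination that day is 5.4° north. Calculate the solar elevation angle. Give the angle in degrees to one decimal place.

56.1°

cos θ_z = sin φ sin δ + cos φ cos δ cos H = (-0.1426)(0.0941) + (0.9898)(0.9956)(0.8563) = 0.8304.
θ_z = arccos(0.8304) = 33.86°, so the elevation is 90° − 33.86° = 56.14°.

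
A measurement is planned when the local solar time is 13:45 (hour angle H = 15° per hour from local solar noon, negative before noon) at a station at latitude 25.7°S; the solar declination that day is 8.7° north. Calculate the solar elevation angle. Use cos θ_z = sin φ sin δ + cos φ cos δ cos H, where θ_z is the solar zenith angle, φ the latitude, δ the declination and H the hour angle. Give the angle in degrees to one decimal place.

Hour angle H = 15° × (13.75 − 12) = 26.25°.
With φ = -25.7°, δ = 8.7°, H = 26.25°: sin φ sin δ = -0.0656, cos φ cos δ cos H = 0.7989, so cos θ_z = 0.7333.
θ_z = arccos(0.7333) = 42.84°, so the elevation is 90° − 42.84° = 47.16°.

47.2°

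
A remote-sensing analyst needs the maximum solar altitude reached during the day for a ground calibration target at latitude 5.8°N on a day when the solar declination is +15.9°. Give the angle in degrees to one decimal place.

At local solar noon the hour angle is zero, so the elevation is 90° − |φ − δ| = 90° − |5.8° − (15.9°)| = 90° − 10.1° = 79.9°.

79.9°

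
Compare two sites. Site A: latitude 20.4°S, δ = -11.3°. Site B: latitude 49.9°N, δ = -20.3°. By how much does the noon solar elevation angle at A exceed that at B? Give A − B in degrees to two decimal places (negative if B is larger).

A: 90° − |-20.4 − (-11.3)| = 80.90°.
B: 90° − |49.9 − (-20.3)| = 19.80°.
A − B = 80.90 − 19.80 = 61.10°.

+61.10°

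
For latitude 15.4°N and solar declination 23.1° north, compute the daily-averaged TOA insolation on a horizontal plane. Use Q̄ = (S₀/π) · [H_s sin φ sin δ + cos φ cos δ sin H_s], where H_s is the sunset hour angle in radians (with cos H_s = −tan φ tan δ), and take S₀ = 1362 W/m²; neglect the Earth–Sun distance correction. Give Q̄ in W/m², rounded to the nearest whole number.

458 W/m²

The sunset hour angle satisfies cos H_s = −tan φ tan δ = -0.1175, giving H_s = 96.75°. In radians, H_s = 1.6886.
H_s sin φ sin δ = 1.6886 × 0.2656 × 0.3923 = 0.1759.
cos φ cos δ sin H_s = 0.9641 × 0.9198 × 0.9931 = 0.8807.
Q̄ = (1362/π) × (0.1759 + 0.8807) = 433.54 × 1.0566 = 458.08 W/m².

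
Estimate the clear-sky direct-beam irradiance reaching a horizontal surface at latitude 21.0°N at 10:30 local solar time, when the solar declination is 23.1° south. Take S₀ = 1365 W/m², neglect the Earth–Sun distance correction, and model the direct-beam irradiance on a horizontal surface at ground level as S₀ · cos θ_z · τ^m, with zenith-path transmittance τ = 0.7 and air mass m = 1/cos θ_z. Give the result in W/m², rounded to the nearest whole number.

Hour angle H = 15° × (10.5 − 12) = -22.50°.
cos θ_z = sin φ sin δ + cos φ cos δ cos H = (0.3584)(-0.3923) + (0.9336)(0.9198)(0.9239) = 0.6528.
Air mass m = 1/cos θ_z = 1/0.6528 = 1.532; τ^m = 0.7^1.532 = 0.5790.
Surface direct beam = 1365 × 0.6528 × 0.5790 = 515.93 W/m².

516 W/m²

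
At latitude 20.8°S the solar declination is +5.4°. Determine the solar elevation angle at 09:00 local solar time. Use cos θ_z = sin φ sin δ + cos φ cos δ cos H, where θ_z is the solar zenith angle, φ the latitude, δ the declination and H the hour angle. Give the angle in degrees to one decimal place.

Hour angle H = 15° × (9 − 12) = -45.00°.
cos θ_z = sin φ sin δ + cos φ cos δ cos H = (-0.3551)(0.0941) + (0.9348)(0.9956)(0.7071) = 0.6247.
θ_z = arccos(0.6247) = 51.34°, so the elevation is 90° − 51.34° = 38.66°.

38.7°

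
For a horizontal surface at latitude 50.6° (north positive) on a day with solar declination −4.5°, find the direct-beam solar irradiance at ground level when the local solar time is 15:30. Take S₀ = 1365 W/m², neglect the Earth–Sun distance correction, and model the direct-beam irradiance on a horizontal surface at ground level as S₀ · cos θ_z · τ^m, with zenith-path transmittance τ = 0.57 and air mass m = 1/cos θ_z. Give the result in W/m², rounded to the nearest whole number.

Hour angle H = 15° × (15.5 − 12) = 52.50°.
With φ = 50.6°, δ = -4.5°, H = 52.50°: sin φ sin δ = -0.0606, cos φ cos δ cos H = 0.3852, so cos θ_z = 0.3246.
Air mass m = 1/cos θ_z = 1/0.3246 = 3.081; τ^m = 0.57^3.081 = 0.1769.
Surface direct beam = 1365 × 0.3246 × 0.1769 = 78.38 W/m².

78 W/m²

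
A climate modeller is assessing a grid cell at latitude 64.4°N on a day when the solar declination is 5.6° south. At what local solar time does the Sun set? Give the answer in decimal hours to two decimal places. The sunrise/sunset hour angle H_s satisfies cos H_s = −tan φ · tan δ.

17.21 h

cos H_s = −tan(64.4°) · tan(-5.6°) = 0.2046, so H_s = arccos(0.2046) = 78.19°.
Sunset is at 12 + H_s/15 = 12 + 5.213 = 17.213 h local solar time.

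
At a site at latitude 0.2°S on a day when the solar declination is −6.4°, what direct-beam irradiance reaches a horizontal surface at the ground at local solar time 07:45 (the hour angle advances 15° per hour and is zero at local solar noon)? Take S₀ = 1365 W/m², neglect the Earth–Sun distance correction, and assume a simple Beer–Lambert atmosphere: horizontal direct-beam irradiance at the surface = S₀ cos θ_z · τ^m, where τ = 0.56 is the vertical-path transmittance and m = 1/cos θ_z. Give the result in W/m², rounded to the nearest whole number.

161 W/m²

Hour angle H = 15° × (7.75 − 12) = -63.75°.
cos θ_z = sin(-0.2°) sin(-6.4°) + cos(-0.2°) cos(-6.4°) cos(-63.75°) = 0.0004 + 0.4395 = 0.4399.
Air mass m = 1/cos θ_z = 1/0.4399 = 2.273; τ^m = 0.56^2.273 = 0.2677.
Surface direct beam = 1365 × 0.4399 × 0.2677 = 160.74 W/m².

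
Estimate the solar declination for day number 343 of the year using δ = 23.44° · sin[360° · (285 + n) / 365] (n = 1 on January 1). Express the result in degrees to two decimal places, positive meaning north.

-23.04°

360 × (285 + 343) / 365 = 619.397°; sin(619.397°) = -0.9829.
δ = 23.44 × -0.9829 = -23.039° ≈ -23.04°.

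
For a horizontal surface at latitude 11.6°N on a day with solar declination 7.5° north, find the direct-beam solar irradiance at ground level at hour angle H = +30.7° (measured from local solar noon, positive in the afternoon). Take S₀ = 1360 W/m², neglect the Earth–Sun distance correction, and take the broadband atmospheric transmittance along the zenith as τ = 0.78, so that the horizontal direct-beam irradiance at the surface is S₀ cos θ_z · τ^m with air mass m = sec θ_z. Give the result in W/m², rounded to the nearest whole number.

cos θ_z = sin(11.6°) sin(7.5°) + cos(11.6°) cos(7.5°) cos(30.70°) = 0.0262 + 0.8351 = 0.8613.
Air mass m = 1/cos θ_z = 1/0.8613 = 1.161; τ^m = 0.78^1.161 = 0.7494.
Surface direct beam = 1360 × 0.8613 × 0.7494 = 877.82 W/m².

878 W/m²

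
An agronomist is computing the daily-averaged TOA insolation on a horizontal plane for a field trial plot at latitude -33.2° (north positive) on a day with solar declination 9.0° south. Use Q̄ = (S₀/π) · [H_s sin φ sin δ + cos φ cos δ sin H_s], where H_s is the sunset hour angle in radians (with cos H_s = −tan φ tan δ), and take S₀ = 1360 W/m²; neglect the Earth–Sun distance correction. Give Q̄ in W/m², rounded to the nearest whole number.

418 W/m²

cos H_s = −tan(-33.2°) · tan(-9.0°) = -0.1036, so H_s = arccos(-0.1036) = 95.95°. In radians, H_s = 1.6746.
H_s sin φ sin δ = 1.6746 × -0.5476 × -0.1564 = 0.1434.
cos φ cos δ sin H_s = 0.8368 × 0.9877 × 0.9946 = 0.8220.
Q̄ = (1360/π) × (0.1434 + 0.8220) = 432.90 × 0.9654 = 417.92 W/m².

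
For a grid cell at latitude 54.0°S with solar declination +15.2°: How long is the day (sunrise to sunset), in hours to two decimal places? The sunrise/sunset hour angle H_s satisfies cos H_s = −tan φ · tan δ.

9.07 hours

The sunset hour angle satisfies cos H_s = −tan φ tan δ = 0.3740, giving H_s = 68.04°.
Day length = 2 H_s / 15° h⁻¹ = 136.08° / 15 = 9.072 h.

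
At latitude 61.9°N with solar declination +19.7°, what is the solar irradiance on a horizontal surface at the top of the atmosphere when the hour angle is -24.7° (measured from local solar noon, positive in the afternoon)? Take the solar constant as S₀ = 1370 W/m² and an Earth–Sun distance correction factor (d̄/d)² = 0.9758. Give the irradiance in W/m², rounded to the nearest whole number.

936 W/m²

cos θ_z = sin φ sin δ + cos φ cos δ cos H = (0.8821)(0.3371) + (0.4710)(0.9415)(0.9085) = 0.7002.
Top-of-atmosphere irradiance = S₀ (d̄/d)² cos θ_z = 1370 × 0.9758 × 0.7002 = 936.06 W/m².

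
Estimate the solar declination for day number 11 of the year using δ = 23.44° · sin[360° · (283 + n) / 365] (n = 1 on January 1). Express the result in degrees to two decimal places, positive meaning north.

360 × (283 + 11) / 365 = 289.973°; sin(289.973°) = -0.9399.
δ = 23.44 × -0.9399 = -22.031° ≈ -22.03°.

-22.03°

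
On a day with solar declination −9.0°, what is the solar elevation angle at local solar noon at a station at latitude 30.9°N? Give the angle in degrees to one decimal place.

At local solar noon the hour angle is zero, so the elevation is 90° − |φ − δ| = 90° − |30.9° − (-9.0°)| = 90° − 39.9° = 50.1°.

50.1°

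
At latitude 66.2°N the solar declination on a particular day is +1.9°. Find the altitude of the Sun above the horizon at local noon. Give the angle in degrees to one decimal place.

25.7°

At local solar noon the hour angle is zero, so the elevation is 90° − |φ − δ| = 90° − |66.2° − (1.9°)| = 90° − 64.3° = 25.7°.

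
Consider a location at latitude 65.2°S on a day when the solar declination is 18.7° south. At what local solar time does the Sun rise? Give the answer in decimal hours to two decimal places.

2.86 h

The sunset hour angle satisfies cos H_s = −tan φ tan δ = -0.7325, giving H_s = 137.10°.
Sunrise is at 12 − H_s/15 = 12 − 9.140 = 2.860 h local solar time.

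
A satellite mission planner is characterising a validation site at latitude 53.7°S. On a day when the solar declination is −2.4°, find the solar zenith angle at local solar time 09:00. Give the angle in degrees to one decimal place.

Hour angle H = 15° × (9 − 12) = -45.00°.
cos θ_z = sin(-53.7°) sin(-2.4°) + cos(-53.7°) cos(-2.4°) cos(-45.00°) = 0.0337 + 0.4182 = 0.4519.
θ_z = arccos(0.4519) = 63.13°.

63.1°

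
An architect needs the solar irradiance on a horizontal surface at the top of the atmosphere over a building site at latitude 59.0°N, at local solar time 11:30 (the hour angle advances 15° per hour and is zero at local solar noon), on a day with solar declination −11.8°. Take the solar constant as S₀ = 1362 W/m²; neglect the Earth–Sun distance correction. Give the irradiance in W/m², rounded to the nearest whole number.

Hour angle H = 15° × (11.5 − 12) = -7.50°.
With φ = 59.0°, δ = -11.8°, H = -7.50°: sin φ sin δ = -0.1753, cos φ cos δ cos H = 0.4998, so cos θ_z = 0.3245.
Top-of-atmosphere irradiance = S₀ cos θ_z = 1362 × 0.3245 = 441.97 W/m².

442 W/m²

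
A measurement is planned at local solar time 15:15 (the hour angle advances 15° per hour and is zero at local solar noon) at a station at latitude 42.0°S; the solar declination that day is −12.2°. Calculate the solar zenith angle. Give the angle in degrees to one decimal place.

Hour angle H = 15° × (15.25 − 12) = 48.75°.
cos θ_z = sin(-42.0°) sin(-12.2°) + cos(-42.0°) cos(-12.2°) cos(48.75°) = 0.1414 + 0.4789 = 0.6203.
θ_z = arccos(0.6203) = 51.66°.

51.7°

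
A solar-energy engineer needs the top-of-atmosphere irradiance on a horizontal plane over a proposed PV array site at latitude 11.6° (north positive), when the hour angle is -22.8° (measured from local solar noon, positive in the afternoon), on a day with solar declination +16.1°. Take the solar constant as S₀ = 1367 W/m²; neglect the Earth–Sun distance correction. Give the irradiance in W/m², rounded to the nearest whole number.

1262 W/m²

With φ = 11.6°, δ = 16.1°, H = -22.80°: sin φ sin δ = 0.0558, cos φ cos δ cos H = 0.8676, so cos θ_z = 0.9234.
Top-of-atmosphere irradiance = S₀ cos θ_z = 1367 × 0.9234 = 1262.29 W/m².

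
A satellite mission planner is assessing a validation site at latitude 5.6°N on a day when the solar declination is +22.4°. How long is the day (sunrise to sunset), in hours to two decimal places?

12.31 hours

The sunset hour angle satisfies cos H_s = −tan φ tan δ = -0.0404, giving H_s = 92.32°.
Day length = 2 H_s / 15° h⁻¹ = 184.64° / 15 = 12.309 h.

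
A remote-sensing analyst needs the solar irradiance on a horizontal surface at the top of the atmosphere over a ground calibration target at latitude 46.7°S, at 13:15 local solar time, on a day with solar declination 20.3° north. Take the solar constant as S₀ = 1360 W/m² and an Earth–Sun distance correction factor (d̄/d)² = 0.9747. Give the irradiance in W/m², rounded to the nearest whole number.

473 W/m²

Hour angle H = 15° × (13.25 − 12) = 18.75°.
cos θ_z = sin(-46.7°) sin(20.3°) + cos(-46.7°) cos(20.3°) cos(18.75°) = -0.2525 + 0.6091 = 0.3566.
Top-of-atmosphere irradiance = S₀ (d̄/d)² cos θ_z = 1360 × 0.9747 × 0.3566 = 472.71 W/m².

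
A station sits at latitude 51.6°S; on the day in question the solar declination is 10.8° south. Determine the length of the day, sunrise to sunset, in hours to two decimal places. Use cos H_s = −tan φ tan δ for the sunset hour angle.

13.86 hours

−tan φ tan δ = −(-1.2617)(-0.1908) = -0.2407; H_s = arccos(-0.2407) = 103.93°.
Day length = 2 H_s / 15° h⁻¹ = 207.86° / 15 = 13.857 h.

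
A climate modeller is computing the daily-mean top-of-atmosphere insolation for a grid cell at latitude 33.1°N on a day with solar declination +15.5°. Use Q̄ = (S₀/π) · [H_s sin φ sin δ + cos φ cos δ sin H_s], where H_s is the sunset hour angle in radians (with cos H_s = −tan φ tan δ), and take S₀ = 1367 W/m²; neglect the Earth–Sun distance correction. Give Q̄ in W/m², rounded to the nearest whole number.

457 W/m²

cos H_s = −tan(33.1°) · tan(15.5°) = -0.1808, so H_s = arccos(-0.1808) = 100.42°. In radians, H_s = 1.7527.
H_s sin φ sin δ = 1.7527 × 0.5461 × 0.2672 = 0.2558.
cos φ cos δ sin H_s = 0.8377 × 0.9636 × 0.9835 = 0.7939.
Q̄ = (1367/π) × (0.2558 + 0.7939) = 435.13 × 1.0497 = 456.76 W/m².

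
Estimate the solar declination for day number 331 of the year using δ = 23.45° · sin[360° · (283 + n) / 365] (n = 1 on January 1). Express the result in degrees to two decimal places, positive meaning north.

360 × (283 + 331) / 365 = 605.589°; sin(605.589°) = -0.9106.
δ = 23.45 × -0.9106 = -21.354° ≈ -21.35°.

-21.35°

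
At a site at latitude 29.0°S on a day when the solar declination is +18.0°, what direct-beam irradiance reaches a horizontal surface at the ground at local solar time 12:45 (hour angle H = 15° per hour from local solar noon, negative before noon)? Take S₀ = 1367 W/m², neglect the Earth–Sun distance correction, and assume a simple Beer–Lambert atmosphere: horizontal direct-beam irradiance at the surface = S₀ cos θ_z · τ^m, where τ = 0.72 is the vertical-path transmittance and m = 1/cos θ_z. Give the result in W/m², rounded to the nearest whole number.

556 W/m²

Hour angle H = 15° × (12.75 − 12) = 11.25°.
cos θ_z = sin(-29.0°) sin(18.0°) + cos(-29.0°) cos(18.0°) cos(11.25°) = -0.1498 + 0.8158 = 0.6660.
Air mass m = 1/cos θ_z = 1/0.6660 = 1.502; τ^m = 0.72^1.502 = 0.6105.
Surface direct beam = 1367 × 0.6660 × 0.6105 = 555.81 W/m².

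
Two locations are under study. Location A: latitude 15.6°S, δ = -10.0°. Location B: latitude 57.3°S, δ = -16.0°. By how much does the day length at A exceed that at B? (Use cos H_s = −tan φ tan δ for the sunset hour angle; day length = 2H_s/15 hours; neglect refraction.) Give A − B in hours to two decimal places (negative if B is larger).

A: H_s = arccos(−tan -15.6° · tan -10.0°) = 92.82°, so 2H_s/15 = 12.3760 h.
B: H_s = arccos(−tan -57.3° · tan -16.0°) = 116.53°, so 2H_s/15 = 15.5373 h.
A − B = 12.3760 − 15.5373 = -3.1613 h.

-3.16 h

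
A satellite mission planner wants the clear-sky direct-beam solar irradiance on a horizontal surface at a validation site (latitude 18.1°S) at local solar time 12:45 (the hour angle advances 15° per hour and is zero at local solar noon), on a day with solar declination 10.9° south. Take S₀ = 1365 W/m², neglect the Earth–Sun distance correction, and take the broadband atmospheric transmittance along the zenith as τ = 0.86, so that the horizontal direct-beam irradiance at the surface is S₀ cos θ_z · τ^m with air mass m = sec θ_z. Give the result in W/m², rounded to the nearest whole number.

1139 W/m²

Hour angle H = 15° × (12.75 − 12) = 11.25°.
With φ = -18.1°, δ = -10.9°, H = 11.25°: sin φ sin δ = 0.0587, cos φ cos δ cos H = 0.9154, so cos θ_z = 0.9741.
Air mass m = 1/cos θ_z = 1/0.9741 = 1.027; τ^m = 0.86^1.027 = 0.8565.
Surface direct beam = 1365 × 0.9741 × 0.8565 = 1138.84 W/m².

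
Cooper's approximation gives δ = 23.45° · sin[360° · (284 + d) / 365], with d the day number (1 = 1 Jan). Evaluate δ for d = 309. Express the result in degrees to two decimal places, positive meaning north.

-16.55°

360 × (284 + 309) / 365 = 584.877°; sin(584.877°) = -0.7056.
δ = 23.45 × -0.7056 = -16.546° ≈ -16.55°.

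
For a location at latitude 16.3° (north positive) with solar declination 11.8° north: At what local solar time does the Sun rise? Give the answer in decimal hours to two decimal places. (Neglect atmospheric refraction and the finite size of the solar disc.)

The sunset hour angle satisfies cos H_s = −tan φ tan δ = -0.0611, giving H_s = 93.50°.
Sunrise is at 12 − H_s/15 = 12 − 6.233 = 5.767 h local solar time.

5.77 h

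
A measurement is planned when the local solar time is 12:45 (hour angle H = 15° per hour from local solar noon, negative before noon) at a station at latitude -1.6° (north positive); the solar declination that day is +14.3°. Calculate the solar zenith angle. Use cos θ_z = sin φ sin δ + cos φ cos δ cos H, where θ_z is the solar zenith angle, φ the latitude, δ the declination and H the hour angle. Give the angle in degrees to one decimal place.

Hour angle H = 15° × (12.75 − 12) = 11.25°.
cos θ_z = sin φ sin δ + cos φ cos δ cos H = (-0.0279)(0.2470) + (0.9996)(0.9690)(0.9808) = 0.9431.
θ_z = arccos(0.9431) = 19.42°.

19.4°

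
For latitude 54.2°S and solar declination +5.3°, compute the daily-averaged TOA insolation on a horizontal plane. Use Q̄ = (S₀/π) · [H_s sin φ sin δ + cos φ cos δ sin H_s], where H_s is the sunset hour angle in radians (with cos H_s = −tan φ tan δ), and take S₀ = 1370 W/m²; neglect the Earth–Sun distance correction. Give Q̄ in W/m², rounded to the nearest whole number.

205 W/m²

cos H_s = −tan(-54.2°) · tan(5.3°) = 0.1286, so H_s = arccos(0.1286) = 82.61°. In radians, H_s = 1.4418.
H_s sin φ sin δ = 1.4418 × -0.8111 × 0.0924 = -0.1081.
cos φ cos δ sin H_s = 0.5850 × 0.9957 × 0.9917 = 0.5776.
Q̄ = (1370/π) × (-0.1081 + 0.5776) = 436.08 × 0.4695 = 204.74 W/m².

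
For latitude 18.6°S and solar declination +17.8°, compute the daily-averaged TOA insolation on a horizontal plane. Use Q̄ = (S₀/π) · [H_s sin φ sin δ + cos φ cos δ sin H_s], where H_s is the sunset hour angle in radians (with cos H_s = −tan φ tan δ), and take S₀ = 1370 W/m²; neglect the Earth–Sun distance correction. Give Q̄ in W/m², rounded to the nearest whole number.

cos H_s = −tan(-18.6°) · tan(17.8°) = 0.1081, so H_s = arccos(0.1081) = 83.79°. In radians, H_s = 1.4624.
H_s sin φ sin δ = 1.4624 × -0.3190 × 0.3057 = -0.1426.
cos φ cos δ sin H_s = 0.9478 × 0.9521 × 0.9941 = 0.8971.
Q̄ = (1370/π) × (-0.1426 + 0.8971) = 436.08 × 0.7545 = 329.02 W/m².

329 W/m²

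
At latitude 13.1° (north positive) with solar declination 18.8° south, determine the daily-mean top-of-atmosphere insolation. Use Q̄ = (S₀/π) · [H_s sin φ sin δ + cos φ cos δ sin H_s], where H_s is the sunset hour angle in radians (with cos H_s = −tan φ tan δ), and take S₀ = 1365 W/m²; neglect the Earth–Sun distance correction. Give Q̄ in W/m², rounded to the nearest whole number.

−tan φ tan δ = −(0.2327)(-0.3404) = 0.0792; H_s = arccos(0.0792) = 85.46°. In radians, H_s = 1.4916.
H_s sin φ sin δ = 1.4916 × 0.2267 × -0.3223 = -0.1090.
cos φ cos δ sin H_s = 0.9740 × 0.9466 × 0.9969 = 0.9191.
Q̄ = (1365/π) × (-0.1090 + 0.9191) = 434.49 × 0.8101 = 351.98 W/m².

352 W/m²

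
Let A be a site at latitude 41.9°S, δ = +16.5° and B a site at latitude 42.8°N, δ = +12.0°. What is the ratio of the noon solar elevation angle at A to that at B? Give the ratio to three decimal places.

A: 90° − |-41.9 − (16.5)| = 31.60°.
B: 90° − |42.8 − (12.0)| = 59.20°.
Ratio A/B = 31.6000 / 59.2000 = 0.5338.

0.534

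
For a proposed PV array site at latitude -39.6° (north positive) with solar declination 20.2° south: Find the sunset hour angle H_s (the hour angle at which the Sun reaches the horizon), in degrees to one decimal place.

−tan φ tan δ = −(-0.8273)(-0.3679) = -0.3044; H_s = arccos(-0.3044) = 107.72°.

107.7°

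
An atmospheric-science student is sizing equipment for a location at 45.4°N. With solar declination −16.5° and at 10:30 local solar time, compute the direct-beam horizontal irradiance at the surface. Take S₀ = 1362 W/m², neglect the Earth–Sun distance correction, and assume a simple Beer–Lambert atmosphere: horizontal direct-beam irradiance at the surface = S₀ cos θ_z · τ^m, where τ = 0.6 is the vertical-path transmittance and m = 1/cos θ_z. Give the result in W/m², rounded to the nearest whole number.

Hour angle H = 15° × (10.5 − 12) = -22.50°.
cos θ_z = sin φ sin δ + cos φ cos δ cos H = (0.7120)(-0.2840) + (0.7022)(0.9588)(0.9239) = 0.4198.
Air mass m = 1/cos θ_z = 1/0.4198 = 2.382; τ^m = 0.6^2.382 = 0.2962.
Surface direct beam = 1362 × 0.4198 × 0.2962 = 169.36 W/m².

169 W/m²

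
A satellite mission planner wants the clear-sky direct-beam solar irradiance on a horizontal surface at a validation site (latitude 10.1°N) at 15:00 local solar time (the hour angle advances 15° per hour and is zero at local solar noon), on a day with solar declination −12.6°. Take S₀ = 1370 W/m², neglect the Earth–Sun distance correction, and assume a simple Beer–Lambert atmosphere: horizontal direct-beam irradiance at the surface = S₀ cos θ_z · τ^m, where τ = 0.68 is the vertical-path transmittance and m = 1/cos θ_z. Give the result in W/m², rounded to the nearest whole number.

Hour angle H = 15° × (15 − 12) = 45.00°.
With φ = 10.1°, δ = -12.6°, H = 45.00°: sin φ sin δ = -0.0383, cos φ cos δ cos H = 0.6794, so cos θ_z = 0.6411.
Air mass m = 1/cos θ_z = 1/0.6411 = 1.560; τ^m = 0.68^1.560 = 0.5479.
Surface direct beam = 1370 × 0.6411 × 0.5479 = 481.22 W/m².

481 W/m²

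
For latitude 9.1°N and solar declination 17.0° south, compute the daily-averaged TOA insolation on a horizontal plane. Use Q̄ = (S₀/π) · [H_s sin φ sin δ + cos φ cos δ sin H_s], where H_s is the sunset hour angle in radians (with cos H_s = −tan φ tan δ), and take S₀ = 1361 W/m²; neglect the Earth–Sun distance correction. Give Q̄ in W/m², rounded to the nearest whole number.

378 W/m²

cos H_s = −tan(9.1°) · tan(-17.0°) = 0.0490, so H_s = arccos(0.0490) = 87.19°. In radians, H_s = 1.5218.
H_s sin φ sin δ = 1.5218 × 0.1582 × -0.2924 = -0.0704.
cos φ cos δ sin H_s = 0.9874 × 0.9563 × 0.9988 = 0.9431.
Q̄ = (1361/π) × (-0.0704 + 0.9431) = 433.22 × 0.8727 = 378.07 W/m².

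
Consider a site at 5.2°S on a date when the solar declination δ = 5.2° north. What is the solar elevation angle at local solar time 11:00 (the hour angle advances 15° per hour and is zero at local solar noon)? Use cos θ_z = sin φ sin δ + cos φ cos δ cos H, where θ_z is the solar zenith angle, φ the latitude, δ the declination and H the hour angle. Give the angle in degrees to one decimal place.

Hour angle H = 15° × (11 − 12) = -15.00°.
cos θ_z = sin(-5.2°) sin(5.2°) + cos(-5.2°) cos(5.2°) cos(-15.00°) = -0.0082 + 0.9580 = 0.9498.
θ_z = arccos(0.9498) = 18.23°, so the elevation is 90° − 18.23° = 71.77°.

71.8°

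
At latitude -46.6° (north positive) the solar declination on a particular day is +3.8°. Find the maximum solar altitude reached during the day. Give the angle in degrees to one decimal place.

39.6°

At local solar noon the hour angle is zero, so the elevation is 90° − |φ − δ| = 90° − |-46.6° − (3.8°)| = 90° − 50.4° = 39.6°.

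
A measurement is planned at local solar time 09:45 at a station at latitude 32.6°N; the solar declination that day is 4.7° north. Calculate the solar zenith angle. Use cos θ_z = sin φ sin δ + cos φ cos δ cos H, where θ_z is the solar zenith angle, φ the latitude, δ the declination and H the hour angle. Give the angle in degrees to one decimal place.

42.1°

Hour angle H = 15° × (9.75 − 12) = -33.75°.
cos θ_z = sin(32.6°) sin(4.7°) + cos(32.6°) cos(4.7°) cos(-33.75°) = 0.0441 + 0.6981 = 0.7422.
θ_z = arccos(0.7422) = 42.08°.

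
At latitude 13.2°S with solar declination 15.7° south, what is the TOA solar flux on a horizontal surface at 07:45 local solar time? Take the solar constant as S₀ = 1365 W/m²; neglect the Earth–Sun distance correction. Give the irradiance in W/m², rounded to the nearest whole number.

650 W/m²

Hour angle H = 15° × (7.75 − 12) = -63.75°.
cos θ_z = sin φ sin δ + cos φ cos δ cos H = (-0.2284)(-0.2706) + (0.9736)(0.9627)(0.4423) = 0.4764.
Top-of-atmosphere irradiance = S₀ cos θ_z = 1365 × 0.4764 = 650.29 W/m².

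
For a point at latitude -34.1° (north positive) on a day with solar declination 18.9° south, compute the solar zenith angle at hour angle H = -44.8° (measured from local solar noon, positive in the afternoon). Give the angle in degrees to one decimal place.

cos θ_z = sin φ sin δ + cos φ cos δ cos H = (-0.5606)(-0.3239) + (0.8281)(0.9461)(0.7096) = 0.7375.
θ_z = arccos(0.7375) = 42.48°.

42.5°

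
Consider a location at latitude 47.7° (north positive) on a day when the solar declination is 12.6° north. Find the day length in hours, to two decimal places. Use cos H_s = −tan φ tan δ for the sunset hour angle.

13.90 hours

−tan φ tan δ = −(1.0990)(0.2235) = -0.2456; H_s = arccos(-0.2456) = 104.22°.
Day length = 2 H_s / 15° h⁻¹ = 208.44° / 15 = 13.896 h.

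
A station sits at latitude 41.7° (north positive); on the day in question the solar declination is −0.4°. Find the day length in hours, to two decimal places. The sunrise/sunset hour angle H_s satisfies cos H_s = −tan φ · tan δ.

−tan φ tan δ = −(0.8910)(-0.0070) = 0.0062; H_s = arccos(0.0062) = 89.64°.
Day length = 2 H_s / 15° h⁻¹ = 179.28° / 15 = 11.952 h.

11.95 hours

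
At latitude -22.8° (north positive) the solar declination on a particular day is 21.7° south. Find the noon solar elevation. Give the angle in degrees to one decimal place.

At local solar noon the hour angle is zero, so the elevation is 90° − |φ − δ| = 90° − |-22.8° − (-21.7°)| = 90° − 1.1° = 88.9°.

88.9°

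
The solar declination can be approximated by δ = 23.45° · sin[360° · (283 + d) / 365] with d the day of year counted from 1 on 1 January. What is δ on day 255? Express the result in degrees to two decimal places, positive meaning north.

+3.82°

360 × (283 + 255) / 365 = 530.630°; sin(530.630°) = 0.1628.
δ = 23.45 × 0.1628 = 3.818° ≈ +3.82°.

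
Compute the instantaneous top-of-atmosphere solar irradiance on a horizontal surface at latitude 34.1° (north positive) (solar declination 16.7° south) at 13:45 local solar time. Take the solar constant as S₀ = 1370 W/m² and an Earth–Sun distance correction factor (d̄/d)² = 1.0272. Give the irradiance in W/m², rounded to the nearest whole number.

Hour angle H = 15° × (13.75 − 12) = 26.25°.
With φ = 34.1°, δ = -16.7°, H = 26.25°: sin φ sin δ = -0.1611, cos φ cos δ cos H = 0.7113, so cos θ_z = 0.5502.
Top-of-atmosphere irradiance = S₀ (d̄/d)² cos θ_z = 1370 × 1.0272 × 0.5502 = 774.28 W/m².

774 W/m²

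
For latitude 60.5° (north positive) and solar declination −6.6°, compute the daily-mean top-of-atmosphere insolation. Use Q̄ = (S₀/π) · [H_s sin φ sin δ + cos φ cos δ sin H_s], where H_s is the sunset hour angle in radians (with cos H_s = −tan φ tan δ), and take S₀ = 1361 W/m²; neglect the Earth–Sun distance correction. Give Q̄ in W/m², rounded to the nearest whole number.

cos H_s = −tan(60.5°) · tan(-6.6°) = 0.2045, so H_s = arccos(0.2045) = 78.20°. In radians, H_s = 1.3648.
H_s sin φ sin δ = 1.3648 × 0.8704 × -0.1149 = -0.1365.
cos φ cos δ sin H_s = 0.4924 × 0.9934 × 0.9789 = 0.4788.
Q̄ = (1361/π) × (-0.1365 + 0.4788) = 433.22 × 0.3423 = 148.29 W/m².

148 W/m²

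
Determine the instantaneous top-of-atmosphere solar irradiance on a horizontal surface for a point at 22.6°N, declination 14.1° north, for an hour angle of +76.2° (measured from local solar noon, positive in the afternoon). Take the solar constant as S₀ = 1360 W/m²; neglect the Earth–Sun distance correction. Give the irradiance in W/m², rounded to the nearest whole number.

cos θ_z = sin(22.6°) sin(14.1°) + cos(22.6°) cos(14.1°) cos(76.20°) = 0.0936 + 0.2136 = 0.3072.
Top-of-atmosphere irradiance = S₀ cos θ_z = 1360 × 0.3072 = 417.79 W/m².

418 W/m²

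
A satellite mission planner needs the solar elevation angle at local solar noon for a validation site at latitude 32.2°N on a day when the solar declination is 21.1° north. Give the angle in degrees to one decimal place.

At local solar noon the hour angle is zero, so the elevation is 90° − |φ − δ| = 90° − |32.2° − (21.1°)| = 90° − 11.1° = 78.9°.

78.9°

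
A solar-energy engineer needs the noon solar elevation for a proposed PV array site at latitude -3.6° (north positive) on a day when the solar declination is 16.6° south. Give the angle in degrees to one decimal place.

At local solar noon the hour angle is zero, so the elevation is 90° − |φ − δ| = 90° − |-3.6° − (-16.6°)| = 90° − 13.0° = 77.0°.

77.0°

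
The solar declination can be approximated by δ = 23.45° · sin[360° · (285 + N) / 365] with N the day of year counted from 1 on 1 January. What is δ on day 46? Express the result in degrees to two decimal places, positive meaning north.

-12.95°

360 × (285 + 46) / 365 = 326.466°; sin(326.466°) = -0.5524.
δ = 23.45 × -0.5524 = -12.954° ≈ -12.95°.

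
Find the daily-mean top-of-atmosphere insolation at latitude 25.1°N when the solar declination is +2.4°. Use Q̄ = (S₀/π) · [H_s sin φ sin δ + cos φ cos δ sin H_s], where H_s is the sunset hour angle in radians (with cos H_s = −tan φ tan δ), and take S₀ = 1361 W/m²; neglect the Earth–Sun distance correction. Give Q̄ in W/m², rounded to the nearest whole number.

404 W/m²

−tan φ tan δ = −(0.4684)(0.0419) = -0.0196; H_s = arccos(-0.0196) = 91.12°. In radians, H_s = 1.5903.
H_s sin φ sin δ = 1.5903 × 0.4242 × 0.0419 = 0.0283.
cos φ cos δ sin H_s = 0.9056 × 0.9991 × 0.9998 = 0.9046.
Q̄ = (1361/π) × (0.0283 + 0.9046) = 433.22 × 0.9329 = 404.15 W/m².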